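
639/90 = 7 + 1/10 = 7.10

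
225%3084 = 225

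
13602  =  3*4534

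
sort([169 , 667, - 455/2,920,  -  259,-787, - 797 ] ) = [ - 797 , -787,  -  259, - 455/2,169,667, 920 ] 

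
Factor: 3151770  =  2^1*3^1 * 5^1*31^1 * 3389^1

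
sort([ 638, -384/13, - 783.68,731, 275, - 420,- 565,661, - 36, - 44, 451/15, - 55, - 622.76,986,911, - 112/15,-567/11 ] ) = [- 783.68, - 622.76,- 565 ,  -  420,-55, - 567/11, - 44,  -  36, - 384/13, - 112/15  ,  451/15, 275,  638,661,731, 911,  986]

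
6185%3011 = 163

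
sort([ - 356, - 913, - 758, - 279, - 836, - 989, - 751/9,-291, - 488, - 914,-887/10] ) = [ -989, - 914, - 913, - 836,-758, - 488,-356, - 291,  -  279, - 887/10,  -  751/9 ] 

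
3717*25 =92925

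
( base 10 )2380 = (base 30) 2ja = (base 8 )4514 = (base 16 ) 94C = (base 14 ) C20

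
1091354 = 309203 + 782151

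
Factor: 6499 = 67^1*97^1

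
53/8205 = 53/8205 = 0.01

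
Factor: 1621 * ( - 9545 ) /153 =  - 3^( - 2)*5^1*17^( - 1)*23^1*83^1*1621^1 = - 15472445/153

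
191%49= 44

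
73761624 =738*99948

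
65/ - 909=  - 65/909 = - 0.07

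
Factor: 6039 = 3^2*11^1*61^1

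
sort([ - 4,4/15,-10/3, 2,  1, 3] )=[-4, - 10/3,  4/15,1, 2, 3 ] 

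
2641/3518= 2641/3518  =  0.75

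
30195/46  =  656 + 19/46= 656.41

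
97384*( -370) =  - 36032080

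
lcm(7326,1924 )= 190476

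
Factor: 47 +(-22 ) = 25 = 5^2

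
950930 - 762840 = 188090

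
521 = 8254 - 7733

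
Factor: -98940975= - 3^1*5^2*7^1 * 188459^1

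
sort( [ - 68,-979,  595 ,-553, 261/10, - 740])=[- 979  ,- 740,-553,- 68,261/10,595 ]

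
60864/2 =30432  =  30432.00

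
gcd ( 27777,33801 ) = 3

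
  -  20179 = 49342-69521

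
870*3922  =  3412140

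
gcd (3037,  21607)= 1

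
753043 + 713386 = 1466429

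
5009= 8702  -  3693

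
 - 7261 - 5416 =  - 12677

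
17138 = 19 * 902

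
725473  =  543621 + 181852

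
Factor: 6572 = 2^2*31^1*53^1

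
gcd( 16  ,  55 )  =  1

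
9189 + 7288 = 16477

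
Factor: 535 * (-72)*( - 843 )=2^3*3^3*5^1*107^1*281^1 = 32472360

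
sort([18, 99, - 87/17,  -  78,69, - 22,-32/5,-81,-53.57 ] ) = [-81,-78, - 53.57,  -  22,-32/5, -87/17,18, 69,99 ]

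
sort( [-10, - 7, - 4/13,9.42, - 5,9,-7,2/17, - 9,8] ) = [ - 10, - 9, - 7, - 7,  -  5, - 4/13,2/17,  8,9, 9.42]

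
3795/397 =9 + 222/397= 9.56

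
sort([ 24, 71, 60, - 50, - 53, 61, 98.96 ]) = [-53, - 50 , 24, 60, 61, 71, 98.96] 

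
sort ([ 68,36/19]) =[36/19, 68 ]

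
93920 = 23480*4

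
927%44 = 3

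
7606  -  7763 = -157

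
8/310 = 4/155 = 0.03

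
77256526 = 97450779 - 20194253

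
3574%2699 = 875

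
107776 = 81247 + 26529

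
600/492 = 1 + 9/41 = 1.22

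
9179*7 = 64253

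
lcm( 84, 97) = 8148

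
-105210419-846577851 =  - 951788270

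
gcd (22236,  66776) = 68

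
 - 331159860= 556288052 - 887447912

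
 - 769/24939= - 769/24939 = -  0.03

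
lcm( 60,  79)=4740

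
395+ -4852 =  - 4457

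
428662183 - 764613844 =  - 335951661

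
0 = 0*7124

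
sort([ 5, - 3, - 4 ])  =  [ - 4, - 3, 5 ]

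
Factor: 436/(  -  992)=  -109/248  =  - 2^ (- 3 ) * 31^( - 1)*109^1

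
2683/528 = 5 + 43/528 =5.08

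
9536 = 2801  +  6735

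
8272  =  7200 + 1072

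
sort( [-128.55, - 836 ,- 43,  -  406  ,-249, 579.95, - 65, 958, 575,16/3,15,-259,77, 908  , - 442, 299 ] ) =[ - 836, - 442, - 406,- 259,  -  249, - 128.55,  -  65,-43, 16/3,15, 77, 299,  575, 579.95, 908,958 ]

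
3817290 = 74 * 51585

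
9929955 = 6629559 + 3300396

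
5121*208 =1065168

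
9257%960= 617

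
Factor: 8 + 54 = 2^1*31^1 = 62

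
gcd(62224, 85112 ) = 8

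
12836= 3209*4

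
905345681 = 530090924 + 375254757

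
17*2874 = 48858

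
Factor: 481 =13^1*37^1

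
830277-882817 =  - 52540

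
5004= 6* 834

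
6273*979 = 6141267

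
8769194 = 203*43198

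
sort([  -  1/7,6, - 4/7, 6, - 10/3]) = [ - 10/3 ,  -  4/7, - 1/7,6,6]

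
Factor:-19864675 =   -  5^2* 794587^1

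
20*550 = 11000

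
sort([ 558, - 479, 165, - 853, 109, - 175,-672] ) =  [ - 853, - 672, - 479, - 175, 109, 165, 558]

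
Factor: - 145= -5^1*29^1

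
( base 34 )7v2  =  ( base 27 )CEM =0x23bc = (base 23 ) h6h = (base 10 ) 9148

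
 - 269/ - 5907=269/5907 = 0.05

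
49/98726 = 49/98726 = 0.00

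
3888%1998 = 1890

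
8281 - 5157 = 3124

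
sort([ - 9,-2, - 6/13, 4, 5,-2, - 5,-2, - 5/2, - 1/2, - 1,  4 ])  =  [-9,  -  5, - 5/2,  -  2, - 2, - 2, - 1,  -  1/2, - 6/13, 4, 4,5 ]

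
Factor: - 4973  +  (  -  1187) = - 6160=-2^4* 5^1*7^1*11^1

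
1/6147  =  1/6147 = 0.00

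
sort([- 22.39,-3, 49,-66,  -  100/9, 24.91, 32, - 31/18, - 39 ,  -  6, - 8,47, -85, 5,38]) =[ - 85, - 66,-39, -22.39, - 100/9,-8, - 6, - 3, - 31/18, 5, 24.91, 32, 38, 47,49]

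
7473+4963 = 12436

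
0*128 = 0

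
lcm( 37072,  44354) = 2483824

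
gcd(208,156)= 52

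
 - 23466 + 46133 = 22667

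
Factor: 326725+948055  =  1274780 = 2^2 * 5^1*13^1*4903^1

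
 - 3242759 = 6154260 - 9397019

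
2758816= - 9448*( - 292) 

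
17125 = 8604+8521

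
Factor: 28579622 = 2^1*337^1 * 42403^1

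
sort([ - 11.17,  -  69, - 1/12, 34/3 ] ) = [ - 69,- 11.17,  -  1/12 , 34/3 ]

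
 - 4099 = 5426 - 9525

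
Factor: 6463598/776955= 2^1 * 3^(-1)*5^( - 1)*23^1*227^1*619^1 * 51797^(- 1)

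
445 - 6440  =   - 5995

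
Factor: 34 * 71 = 2414= 2^1*17^1 *71^1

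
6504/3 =2168 = 2168.00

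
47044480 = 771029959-723985479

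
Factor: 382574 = 2^1*197^1*971^1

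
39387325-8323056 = 31064269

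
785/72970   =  157/14594 = 0.01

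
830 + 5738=6568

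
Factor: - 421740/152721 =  - 660/239 = - 2^2 *3^1*5^1*11^1 * 239^( - 1)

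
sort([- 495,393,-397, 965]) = [ - 495,  -  397, 393 , 965 ] 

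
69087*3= 207261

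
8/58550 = 4/29275 = 0.00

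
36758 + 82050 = 118808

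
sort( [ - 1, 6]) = [  -  1, 6]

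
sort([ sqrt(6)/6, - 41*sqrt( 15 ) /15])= [  -  41*sqrt(15) /15,sqrt(6)/6] 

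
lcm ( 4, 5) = 20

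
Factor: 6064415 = 5^1*7^1*163^1*1063^1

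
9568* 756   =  7233408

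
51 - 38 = 13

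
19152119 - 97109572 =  - 77957453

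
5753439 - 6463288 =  - 709849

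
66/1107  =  22/369= 0.06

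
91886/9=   10209 + 5/9   =  10209.56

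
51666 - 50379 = 1287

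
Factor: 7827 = 3^1  *  2609^1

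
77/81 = 77/81 = 0.95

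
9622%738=28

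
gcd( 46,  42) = 2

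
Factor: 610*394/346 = 120170/173 = 2^1*5^1*61^1*173^(  -  1)*197^1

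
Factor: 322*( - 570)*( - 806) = 147933240  =  2^3 * 3^1*5^1*7^1*13^1*19^1*23^1*31^1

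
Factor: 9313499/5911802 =716423/454754  =  2^(-1)*43^1*16661^1*227377^( -1)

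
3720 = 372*10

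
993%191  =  38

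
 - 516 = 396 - 912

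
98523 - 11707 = 86816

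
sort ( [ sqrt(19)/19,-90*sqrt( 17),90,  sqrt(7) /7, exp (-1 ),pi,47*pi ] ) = [-90 * sqrt( 17 ),  sqrt (19 ) /19,exp( - 1), sqrt( 7 ) /7,pi, 90, 47*pi ]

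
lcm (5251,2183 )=194287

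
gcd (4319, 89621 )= 7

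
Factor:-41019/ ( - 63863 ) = 3^1*11^2*113^1 * 63863^(  -  1) 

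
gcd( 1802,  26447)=53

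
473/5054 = 473/5054  =  0.09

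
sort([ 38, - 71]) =[ - 71,38] 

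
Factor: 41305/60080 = 11/16 = 2^( - 4) * 11^1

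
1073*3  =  3219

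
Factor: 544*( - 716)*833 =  - 324456832 = - 2^7*7^2*17^2 * 179^1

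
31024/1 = 31024  =  31024.00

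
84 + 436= 520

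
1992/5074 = 996/2537 = 0.39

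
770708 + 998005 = 1768713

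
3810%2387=1423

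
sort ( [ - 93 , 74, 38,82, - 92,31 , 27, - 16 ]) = [ - 93, - 92, - 16, 27,31,38,74,82]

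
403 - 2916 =- 2513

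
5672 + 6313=11985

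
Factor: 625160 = 2^3*5^1*15629^1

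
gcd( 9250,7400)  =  1850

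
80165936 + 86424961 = 166590897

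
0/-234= 0/1 =-0.00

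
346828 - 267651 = 79177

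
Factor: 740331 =3^2 * 43^1 * 1913^1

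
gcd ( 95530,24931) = 233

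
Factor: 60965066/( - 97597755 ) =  - 2^1 * 3^( - 2 )*5^( - 1 ) * 643^(-1)*3373^( - 1 ) * 30482533^1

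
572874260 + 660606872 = 1233481132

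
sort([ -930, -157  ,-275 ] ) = [ - 930, - 275, - 157] 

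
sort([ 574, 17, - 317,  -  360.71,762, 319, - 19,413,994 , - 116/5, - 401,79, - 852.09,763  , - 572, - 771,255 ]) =[-852.09,-771, - 572,  -  401, - 360.71,-317,-116/5, - 19, 17,79,255,319, 413, 574,762,  763,994]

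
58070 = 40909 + 17161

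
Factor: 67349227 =11^1*311^1 * 19687^1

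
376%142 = 92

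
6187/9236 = 6187/9236  =  0.67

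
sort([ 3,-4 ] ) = [ - 4, 3 ] 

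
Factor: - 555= - 3^1*5^1*37^1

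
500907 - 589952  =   - 89045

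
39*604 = 23556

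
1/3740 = 1/3740 = 0.00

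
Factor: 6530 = 2^1*5^1*653^1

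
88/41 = 2 + 6/41 = 2.15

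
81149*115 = 9332135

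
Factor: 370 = 2^1*5^1*37^1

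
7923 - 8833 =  - 910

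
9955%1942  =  245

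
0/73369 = 0=0.00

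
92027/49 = 1878+5/49 = 1878.10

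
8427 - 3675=4752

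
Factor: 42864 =2^4  *  3^1*19^1*47^1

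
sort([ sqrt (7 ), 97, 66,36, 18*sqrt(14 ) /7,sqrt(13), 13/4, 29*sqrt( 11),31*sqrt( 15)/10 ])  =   [sqrt ( 7),13/4,sqrt( 13 ), 18*sqrt(14)/7,31*sqrt( 15)/10,36,66,29*sqrt( 11),  97]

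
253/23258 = 253/23258 = 0.01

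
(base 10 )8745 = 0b10001000101001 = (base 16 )2229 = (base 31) 933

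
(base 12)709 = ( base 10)1017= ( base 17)38e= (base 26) 1d3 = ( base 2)1111111001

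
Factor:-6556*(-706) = 4628536 = 2^3*11^1*149^1 * 353^1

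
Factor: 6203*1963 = 13^1*151^1 *6203^1=12176489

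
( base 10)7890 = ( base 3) 101211020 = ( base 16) 1ed2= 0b1111011010010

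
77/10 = 7  +  7/10=7.70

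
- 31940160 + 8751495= -23188665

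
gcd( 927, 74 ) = 1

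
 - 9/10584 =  -1 + 1175/1176= -  0.00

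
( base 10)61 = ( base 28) 25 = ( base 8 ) 75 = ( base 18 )37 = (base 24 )2D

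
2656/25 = 2656/25 =106.24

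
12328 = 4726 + 7602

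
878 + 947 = 1825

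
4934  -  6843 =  - 1909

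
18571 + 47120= 65691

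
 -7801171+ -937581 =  - 8738752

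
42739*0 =0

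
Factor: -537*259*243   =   - 33797169= - 3^6*7^1*37^1*179^1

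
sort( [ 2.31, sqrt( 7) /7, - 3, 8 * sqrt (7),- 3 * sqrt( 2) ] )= [ - 3*sqrt(2), - 3,sqrt(7 ) /7, 2.31, 8*sqrt(7 ) ] 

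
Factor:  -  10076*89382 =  - 900613032=- 2^3*3^1*11^1*229^1*14897^1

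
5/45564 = 5/45564 = 0.00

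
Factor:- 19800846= - 2^1*3^2*13^1*37^1 * 2287^1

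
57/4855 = 57/4855 = 0.01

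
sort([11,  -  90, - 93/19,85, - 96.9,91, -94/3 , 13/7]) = [ - 96.9,-90 , - 94/3, - 93/19,13/7, 11, 85 , 91]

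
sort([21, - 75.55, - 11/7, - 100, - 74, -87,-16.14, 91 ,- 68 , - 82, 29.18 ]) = [- 100, - 87, - 82, - 75.55, - 74,-68,-16.14, - 11/7, 21,29.18, 91]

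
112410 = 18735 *6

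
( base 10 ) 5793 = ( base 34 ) 50D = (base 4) 1122201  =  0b1011010100001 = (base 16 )16a1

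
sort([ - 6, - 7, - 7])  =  [ - 7, - 7, - 6] 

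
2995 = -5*( - 599) 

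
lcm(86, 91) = 7826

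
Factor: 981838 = 2^1*11^1*13^1*3433^1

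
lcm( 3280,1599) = 127920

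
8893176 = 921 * 9656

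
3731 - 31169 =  - 27438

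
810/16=405/8 = 50.62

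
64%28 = 8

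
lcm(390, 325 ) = 1950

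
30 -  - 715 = 745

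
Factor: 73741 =37^1*1993^1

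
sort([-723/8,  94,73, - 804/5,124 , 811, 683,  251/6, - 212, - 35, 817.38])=[ - 212 , - 804/5, - 723/8, - 35, 251/6,73,94,124, 683, 811, 817.38 ]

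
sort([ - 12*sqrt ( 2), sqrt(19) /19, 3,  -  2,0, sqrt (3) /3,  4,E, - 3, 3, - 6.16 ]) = [ - 12* sqrt(2), - 6.16  ,- 3, - 2, 0,sqrt( 19 ) /19, sqrt(3) /3,E, 3,  3,  4 ]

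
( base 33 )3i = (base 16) 75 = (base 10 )117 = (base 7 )225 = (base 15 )7C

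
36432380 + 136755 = 36569135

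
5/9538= 5/9538=0.00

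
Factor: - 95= - 5^1 * 19^1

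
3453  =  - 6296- -9749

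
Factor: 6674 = 2^1*47^1*71^1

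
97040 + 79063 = 176103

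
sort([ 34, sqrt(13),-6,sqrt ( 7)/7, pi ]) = [ - 6, sqrt( 7)/7, pi,sqrt ( 13), 34] 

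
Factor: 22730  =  2^1* 5^1*2273^1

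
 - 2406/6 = - 401 = - 401.00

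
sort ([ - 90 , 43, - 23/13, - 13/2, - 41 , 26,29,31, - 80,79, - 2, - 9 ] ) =[ - 90 , - 80, - 41, - 9 , - 13/2 ,- 2, - 23/13 , 26,  29 , 31, 43,79]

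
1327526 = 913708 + 413818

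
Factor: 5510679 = 3^1*61^1 * 30113^1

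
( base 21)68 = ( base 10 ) 134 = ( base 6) 342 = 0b10000110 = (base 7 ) 251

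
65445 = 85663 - 20218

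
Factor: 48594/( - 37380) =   -  2^(  -  1)*5^( - 1)*13^1 = - 13/10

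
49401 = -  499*( - 99) 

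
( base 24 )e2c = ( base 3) 102010220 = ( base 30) 90O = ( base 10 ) 8124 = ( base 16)1fbc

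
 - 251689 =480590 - 732279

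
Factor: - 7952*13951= -2^4*7^2*71^1 * 1993^1 = - 110938352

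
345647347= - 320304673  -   - 665952020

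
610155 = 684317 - 74162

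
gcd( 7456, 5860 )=4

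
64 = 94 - 30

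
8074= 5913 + 2161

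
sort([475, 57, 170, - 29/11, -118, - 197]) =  [  -  197, - 118, - 29/11 , 57, 170,475 ]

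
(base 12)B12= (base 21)3d2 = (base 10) 1598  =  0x63E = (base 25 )2DN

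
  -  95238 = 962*( - 99)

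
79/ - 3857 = - 79/3857 = - 0.02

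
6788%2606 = 1576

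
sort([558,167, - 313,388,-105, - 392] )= [-392,- 313,- 105, 167,388,558]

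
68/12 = 17/3=5.67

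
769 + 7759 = 8528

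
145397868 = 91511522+53886346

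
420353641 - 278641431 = 141712210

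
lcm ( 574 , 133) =10906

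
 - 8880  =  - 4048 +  - 4832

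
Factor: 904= 2^3 * 113^1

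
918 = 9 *102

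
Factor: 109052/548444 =13^ ( - 1)*53^(- 1 )*137^1 = 137/689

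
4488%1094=112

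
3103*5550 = 17221650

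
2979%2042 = 937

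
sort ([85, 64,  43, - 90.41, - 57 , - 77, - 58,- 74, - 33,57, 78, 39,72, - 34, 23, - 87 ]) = [ - 90.41,-87, - 77, - 74, - 58, - 57, - 34,- 33,  23,39,43,57,64, 72,78,85]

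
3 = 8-5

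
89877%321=318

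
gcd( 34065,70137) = 9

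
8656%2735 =451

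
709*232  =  164488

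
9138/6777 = 3046/2259 = 1.35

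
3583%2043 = 1540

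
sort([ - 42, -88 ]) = [ - 88,-42] 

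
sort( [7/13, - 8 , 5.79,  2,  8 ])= [ -8,7/13, 2,5.79, 8]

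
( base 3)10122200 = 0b101001101000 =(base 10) 2664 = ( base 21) 60i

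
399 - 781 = -382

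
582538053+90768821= 673306874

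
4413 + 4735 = 9148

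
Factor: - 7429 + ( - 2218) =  - 11^1*877^1 = - 9647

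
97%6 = 1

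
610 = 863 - 253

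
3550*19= 67450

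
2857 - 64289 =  - 61432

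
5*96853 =484265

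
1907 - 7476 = - 5569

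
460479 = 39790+420689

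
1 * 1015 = 1015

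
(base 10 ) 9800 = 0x2648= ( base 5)303200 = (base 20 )14A0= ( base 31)A64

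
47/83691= 47/83691=0.00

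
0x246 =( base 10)582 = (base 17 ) 204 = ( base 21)16f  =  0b1001000110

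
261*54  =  14094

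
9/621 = 1/69 = 0.01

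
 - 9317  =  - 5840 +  -3477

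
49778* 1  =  49778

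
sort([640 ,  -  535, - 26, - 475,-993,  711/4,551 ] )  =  [ - 993,  -  535, - 475, - 26,  711/4,551,640]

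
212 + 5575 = 5787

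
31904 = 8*3988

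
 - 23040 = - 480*48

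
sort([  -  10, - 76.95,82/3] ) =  [ - 76.95, - 10,82/3 ] 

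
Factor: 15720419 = 11^1*13^1*47^1* 2339^1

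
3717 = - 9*(  -  413) 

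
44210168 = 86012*514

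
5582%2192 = 1198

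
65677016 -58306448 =7370568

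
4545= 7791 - 3246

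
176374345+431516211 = 607890556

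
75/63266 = 75/63266 = 0.00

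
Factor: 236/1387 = 2^2*19^( - 1)*59^1*73^(  -  1) 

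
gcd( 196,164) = 4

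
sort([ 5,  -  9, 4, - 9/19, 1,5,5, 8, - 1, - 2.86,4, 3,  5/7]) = [- 9,-2.86, - 1,-9/19, 5/7,1,3, 4,4, 5,  5, 5,8]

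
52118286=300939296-248821010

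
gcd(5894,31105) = 1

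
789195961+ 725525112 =1514721073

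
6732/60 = 561/5  =  112.20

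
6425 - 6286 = 139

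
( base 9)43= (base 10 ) 39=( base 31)18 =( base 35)14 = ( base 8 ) 47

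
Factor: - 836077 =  - 11^1 * 17^2*263^1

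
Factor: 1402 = 2^1*701^1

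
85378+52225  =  137603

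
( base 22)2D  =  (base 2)111001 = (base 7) 111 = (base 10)57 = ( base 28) 21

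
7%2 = 1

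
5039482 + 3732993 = 8772475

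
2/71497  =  2/71497  =  0.00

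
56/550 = 28/275 = 0.10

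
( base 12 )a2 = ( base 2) 1111010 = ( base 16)7a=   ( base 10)122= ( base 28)4a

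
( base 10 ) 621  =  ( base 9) 760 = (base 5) 4441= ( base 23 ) 140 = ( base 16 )26D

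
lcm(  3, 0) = 0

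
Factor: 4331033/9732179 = 7^1* 618719^1*9732179^( - 1 )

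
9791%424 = 39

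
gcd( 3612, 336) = 84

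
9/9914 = 9/9914 = 0.00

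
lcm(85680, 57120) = 171360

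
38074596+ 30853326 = 68927922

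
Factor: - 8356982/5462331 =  - 2^1*3^( - 1) *7^( - 1)*260111^ ( - 1 )*4178491^1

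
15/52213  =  15/52213 = 0.00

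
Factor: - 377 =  - 13^1*29^1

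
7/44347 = 7/44347 = 0.00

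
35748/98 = 17874/49 = 364.78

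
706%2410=706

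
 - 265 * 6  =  -1590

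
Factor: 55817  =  55817^1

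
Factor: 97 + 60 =157^1 = 157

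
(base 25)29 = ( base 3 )2012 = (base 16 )3b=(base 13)47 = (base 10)59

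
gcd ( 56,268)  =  4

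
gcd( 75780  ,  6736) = 1684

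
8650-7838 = 812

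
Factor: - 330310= - 2^1 * 5^1*17^1  *29^1*67^1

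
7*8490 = 59430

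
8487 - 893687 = - 885200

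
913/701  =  1 + 212/701 = 1.30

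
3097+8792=11889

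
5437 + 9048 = 14485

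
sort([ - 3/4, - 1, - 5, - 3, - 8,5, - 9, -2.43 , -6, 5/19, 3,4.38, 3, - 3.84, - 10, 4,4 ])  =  [ - 10, - 9,-8, - 6, - 5, - 3.84,-3, - 2.43,- 1, - 3/4,  5/19,3, 3,4,4, 4.38,5]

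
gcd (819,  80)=1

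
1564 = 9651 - 8087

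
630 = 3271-2641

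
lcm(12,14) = 84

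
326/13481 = 326/13481= 0.02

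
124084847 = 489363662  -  365278815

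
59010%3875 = 885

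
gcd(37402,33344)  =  2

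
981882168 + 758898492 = 1740780660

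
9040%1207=591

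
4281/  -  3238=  - 4281/3238  =  -1.32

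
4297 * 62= 266414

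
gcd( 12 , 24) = 12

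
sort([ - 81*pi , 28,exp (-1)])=[ - 81*pi, exp(  -  1), 28 ] 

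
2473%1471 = 1002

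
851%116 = 39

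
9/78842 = 9/78842 = 0.00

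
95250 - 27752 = 67498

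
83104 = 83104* 1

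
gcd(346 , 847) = 1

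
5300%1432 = 1004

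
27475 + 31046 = 58521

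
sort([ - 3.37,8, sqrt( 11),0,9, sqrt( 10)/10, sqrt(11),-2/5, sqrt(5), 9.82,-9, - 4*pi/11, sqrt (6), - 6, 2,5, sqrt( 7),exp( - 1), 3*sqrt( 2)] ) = [ - 9 ,-6, - 3.37, - 4*pi/11, - 2/5,  0, sqrt( 10 ) /10 , exp(-1),2, sqrt( 5), sqrt(6), sqrt(7), sqrt( 11),  sqrt (11), 3*sqrt( 2 ),5,8, 9,  9.82]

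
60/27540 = 1/459 = 0.00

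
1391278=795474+595804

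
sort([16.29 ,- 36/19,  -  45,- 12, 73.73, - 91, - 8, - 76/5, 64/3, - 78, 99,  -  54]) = [- 91, - 78 , - 54, - 45, - 76/5,  -  12, - 8, - 36/19, 16.29, 64/3,73.73 , 99]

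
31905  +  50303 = 82208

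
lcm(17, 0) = 0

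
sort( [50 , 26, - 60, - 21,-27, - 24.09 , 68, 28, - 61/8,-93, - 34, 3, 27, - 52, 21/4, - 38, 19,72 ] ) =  [ - 93, - 60, - 52, - 38,-34, - 27, - 24.09, - 21, - 61/8, 3, 21/4,19,26, 27, 28, 50, 68, 72 ]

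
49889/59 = 49889/59= 845.58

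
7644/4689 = 1 + 985/1563 = 1.63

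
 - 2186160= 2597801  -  4783961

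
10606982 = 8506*1247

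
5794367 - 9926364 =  - 4131997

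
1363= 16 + 1347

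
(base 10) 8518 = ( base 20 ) 115i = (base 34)7ci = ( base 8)20506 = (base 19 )14b6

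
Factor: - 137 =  - 137^1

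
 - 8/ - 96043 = 8/96043 = 0.00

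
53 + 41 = 94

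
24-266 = -242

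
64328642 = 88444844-24116202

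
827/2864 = 827/2864  =  0.29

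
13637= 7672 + 5965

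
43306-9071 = 34235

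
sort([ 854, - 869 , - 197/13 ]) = [-869, - 197/13,854 ] 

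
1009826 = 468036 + 541790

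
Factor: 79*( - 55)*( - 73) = 317185 =5^1 * 11^1 * 73^1 * 79^1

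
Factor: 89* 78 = 6942 = 2^1 *3^1*13^1 * 89^1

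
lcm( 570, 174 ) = 16530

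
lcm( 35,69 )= 2415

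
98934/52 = 49467/26 = 1902.58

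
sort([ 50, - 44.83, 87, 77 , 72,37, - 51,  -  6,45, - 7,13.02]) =[  -  51, - 44.83, -7, - 6, 13.02 , 37,45, 50, 72, 77, 87 ]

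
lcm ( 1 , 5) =5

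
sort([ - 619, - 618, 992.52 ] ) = [  -  619, - 618,992.52]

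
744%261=222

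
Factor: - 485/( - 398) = 2^( - 1)*5^1 *97^1*199^( - 1)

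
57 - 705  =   - 648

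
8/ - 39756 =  - 2/9939 = - 0.00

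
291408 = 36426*8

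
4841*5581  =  27017621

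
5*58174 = 290870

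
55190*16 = 883040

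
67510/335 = 201 +35/67 = 201.52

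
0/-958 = 0/1= - 0.00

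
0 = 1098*0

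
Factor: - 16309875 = -3^1*5^3*23^1*31^1*61^1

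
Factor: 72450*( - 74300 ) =- 5383035000 = - 2^3 * 3^2*5^4*7^1*23^1*743^1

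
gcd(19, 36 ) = 1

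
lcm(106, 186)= 9858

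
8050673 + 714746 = 8765419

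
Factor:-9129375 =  - 3^3*5^4*541^1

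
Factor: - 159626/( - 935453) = 2^1*29^( - 1 )*32257^ (-1)*79813^1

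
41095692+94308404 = 135404096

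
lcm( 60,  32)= 480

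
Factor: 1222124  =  2^2*277^1 *1103^1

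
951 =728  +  223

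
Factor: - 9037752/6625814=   -2^2*3^1*13^( - 2)*19603^( - 1)*376573^1  =  -  4518876/3312907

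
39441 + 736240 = 775681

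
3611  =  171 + 3440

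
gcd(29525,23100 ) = 25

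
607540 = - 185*( - 3284 ) 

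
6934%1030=754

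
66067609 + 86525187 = 152592796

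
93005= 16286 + 76719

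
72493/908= 72493/908=   79.84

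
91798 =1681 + 90117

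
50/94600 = 1/1892=0.00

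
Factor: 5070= 2^1*3^1*5^1*13^2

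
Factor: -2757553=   -  17^1*162209^1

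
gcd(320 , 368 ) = 16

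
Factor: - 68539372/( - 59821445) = 2^2*5^ ( - 1 ) * 11^1*41^1*127^ ( - 1)*37993^1* 94207^( - 1 ) 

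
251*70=17570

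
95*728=69160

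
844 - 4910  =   - 4066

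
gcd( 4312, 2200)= 88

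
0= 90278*0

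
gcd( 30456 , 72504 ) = 72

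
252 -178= 74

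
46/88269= 46/88269 = 0.00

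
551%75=26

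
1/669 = 1/669 = 0.00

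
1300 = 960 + 340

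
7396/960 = 1849/240 = 7.70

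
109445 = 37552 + 71893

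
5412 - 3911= 1501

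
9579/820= 9579/820 = 11.68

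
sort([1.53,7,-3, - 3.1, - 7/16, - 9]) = [-9,-3.1, - 3 , - 7/16,1.53, 7 ] 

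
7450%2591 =2268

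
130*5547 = 721110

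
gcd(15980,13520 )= 20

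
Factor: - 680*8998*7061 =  - 43203717040 = -2^4*5^1 * 11^1 *17^1*23^1*307^1*409^1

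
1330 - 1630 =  - 300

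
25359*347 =8799573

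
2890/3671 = 2890/3671 = 0.79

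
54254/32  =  27127/16 = 1695.44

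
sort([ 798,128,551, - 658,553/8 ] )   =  [ - 658, 553/8,  128,551,798]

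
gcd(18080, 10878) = 2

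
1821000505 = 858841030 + 962159475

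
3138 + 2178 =5316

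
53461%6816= 5749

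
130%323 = 130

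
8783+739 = 9522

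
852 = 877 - 25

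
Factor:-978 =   -  2^1 * 3^1*163^1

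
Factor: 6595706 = 2^1* 13^1 * 253681^1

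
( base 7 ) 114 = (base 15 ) 40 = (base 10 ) 60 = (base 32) 1s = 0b111100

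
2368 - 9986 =-7618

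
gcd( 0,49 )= 49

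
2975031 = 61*48771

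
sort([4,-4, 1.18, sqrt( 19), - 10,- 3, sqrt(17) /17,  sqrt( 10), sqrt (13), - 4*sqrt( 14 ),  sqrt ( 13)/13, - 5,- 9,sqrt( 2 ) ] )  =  [-4 *sqrt ( 14),-10,  -  9,  -  5, - 4, - 3,sqrt ( 17 ) /17,sqrt( 13)/13, 1.18,sqrt( 2 ), sqrt(10),sqrt(13 ),4 , sqrt (19) ] 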